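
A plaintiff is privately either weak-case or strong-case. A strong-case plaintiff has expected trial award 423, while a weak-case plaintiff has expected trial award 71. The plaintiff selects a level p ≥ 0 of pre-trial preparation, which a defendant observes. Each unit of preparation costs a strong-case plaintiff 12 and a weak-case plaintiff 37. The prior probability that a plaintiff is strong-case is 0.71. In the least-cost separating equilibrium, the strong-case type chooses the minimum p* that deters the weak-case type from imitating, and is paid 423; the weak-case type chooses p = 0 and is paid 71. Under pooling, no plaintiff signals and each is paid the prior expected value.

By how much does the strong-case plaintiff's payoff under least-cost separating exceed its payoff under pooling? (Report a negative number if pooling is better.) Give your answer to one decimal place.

Least-cost separating signal: p* solves 71 = 423 − 37·p*, so p* = (423 − 71)/37 ≈ 9.5135.
Strong-case type's separating payoff: 423 − 12 × p* = 423 − 12 × (423 − 71)/37 = 423 − 4224/37 ≈ 308.838.
Pooling payoff: 0.71 × 423 + 0.29 × 71 = 320.92.
Difference: 308.838 − 320.92 = -12.082, i.e. -12.1 to one decimal place.
The strong-case type would prefer the pooling outcome.

-12.1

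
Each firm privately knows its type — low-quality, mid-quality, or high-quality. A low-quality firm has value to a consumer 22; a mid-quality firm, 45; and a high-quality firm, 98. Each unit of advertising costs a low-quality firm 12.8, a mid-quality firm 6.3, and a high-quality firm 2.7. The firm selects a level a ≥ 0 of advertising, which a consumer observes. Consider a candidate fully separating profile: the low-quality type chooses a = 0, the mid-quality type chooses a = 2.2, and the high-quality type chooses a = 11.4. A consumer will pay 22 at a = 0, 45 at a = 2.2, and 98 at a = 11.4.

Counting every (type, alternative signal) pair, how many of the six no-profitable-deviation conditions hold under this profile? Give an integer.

High-quality (own payoff 98 − 2.7×11.4 = 67.22): to a=0 gives 22 → no gain ✓; to a=2.2 gives 45 − 2.7×2.2 = 39.06 → no gain ✓.
Low-quality (own payoff 22): to a=2.2 gives 45 − 12.8×2.2 = 16.84 → no gain ✓; to a=11.4 gives 98 − 12.8×11.4 = -47.92 → no gain ✓.
Mid-quality (own payoff 45 − 6.3×2.2 = 31.14): to a=0 gives 22 → no gain ✓; to a=11.4 gives 98 − 6.3×11.4 = 26.18 → no gain ✓.
6 of the 6 constraints hold; this profile is a separating equilibrium.

6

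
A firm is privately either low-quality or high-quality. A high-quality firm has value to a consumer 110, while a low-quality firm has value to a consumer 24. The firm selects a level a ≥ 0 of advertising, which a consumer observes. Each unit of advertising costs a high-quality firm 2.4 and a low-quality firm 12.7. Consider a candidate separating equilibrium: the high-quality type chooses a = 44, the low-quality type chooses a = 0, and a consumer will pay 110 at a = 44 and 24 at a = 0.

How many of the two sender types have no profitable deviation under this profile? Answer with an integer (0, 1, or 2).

1

Low-quality type: stay at 0 → 24; mimic → 110 − 12.7 × 44 = -448.8. IC holds (24 ≥ -448.8).
High-quality type: signal → 110 − 2.4 × 44 = 4.4; deviate to 0 → 24. IC fails (4.4 < 24).
1 of 2 constraints hold, so this profile is not an equilibrium.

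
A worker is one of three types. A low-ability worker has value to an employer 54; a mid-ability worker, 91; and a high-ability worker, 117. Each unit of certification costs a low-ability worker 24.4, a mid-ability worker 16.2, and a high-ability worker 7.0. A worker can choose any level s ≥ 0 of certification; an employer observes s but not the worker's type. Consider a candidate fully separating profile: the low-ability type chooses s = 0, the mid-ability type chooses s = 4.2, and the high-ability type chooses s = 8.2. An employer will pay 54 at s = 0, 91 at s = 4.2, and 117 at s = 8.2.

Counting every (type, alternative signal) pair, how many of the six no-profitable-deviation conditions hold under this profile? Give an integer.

Mid-ability (own payoff 91 − 16.2×4.2 = 22.96): to s=0 gives 54 → profitable ✗; to s=8.2 gives 117 − 16.2×8.2 = -15.84 → no gain ✓.
High-ability (own payoff 117 − 7.0×8.2 = 59.6): to s=0 gives 54 → no gain ✓; to s=4.2 gives 91 − 7.0×4.2 = 61.6 → profitable ✗.
Low-ability (own payoff 54): to s=4.2 gives 91 − 24.4×4.2 = -11.48 → no gain ✓; to s=8.2 gives 117 − 24.4×8.2 = -83.08 → no gain ✓.
4 of the 6 constraints hold; not an equilibrium.

4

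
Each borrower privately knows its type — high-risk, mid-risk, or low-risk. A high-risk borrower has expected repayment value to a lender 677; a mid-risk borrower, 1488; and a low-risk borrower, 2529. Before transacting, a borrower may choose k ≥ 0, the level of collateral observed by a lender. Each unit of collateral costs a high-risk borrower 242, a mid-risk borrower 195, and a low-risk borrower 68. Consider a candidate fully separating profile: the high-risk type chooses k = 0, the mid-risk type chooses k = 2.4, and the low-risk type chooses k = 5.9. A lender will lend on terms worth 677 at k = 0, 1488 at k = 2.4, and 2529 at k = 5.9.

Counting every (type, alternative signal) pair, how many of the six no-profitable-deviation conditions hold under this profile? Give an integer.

3

Low-risk (own payoff 2529 − 68×5.9 = 2127.8): to k=0 gives 677 → no gain ✓; to k=2.4 gives 1488 − 68×2.4 = 1324.8 → no gain ✓.
High-risk (own payoff 677): to k=2.4 gives 1488 − 242×2.4 = 907.2 → profitable ✗; to k=5.9 gives 2529 − 242×5.9 = 1101.2 → profitable ✗.
Mid-risk (own payoff 1488 − 195×2.4 = 1020): to k=0 gives 677 → no gain ✓; to k=5.9 gives 2529 − 195×5.9 = 1378.5 → profitable ✗.
3 of the 6 constraints hold; not an equilibrium.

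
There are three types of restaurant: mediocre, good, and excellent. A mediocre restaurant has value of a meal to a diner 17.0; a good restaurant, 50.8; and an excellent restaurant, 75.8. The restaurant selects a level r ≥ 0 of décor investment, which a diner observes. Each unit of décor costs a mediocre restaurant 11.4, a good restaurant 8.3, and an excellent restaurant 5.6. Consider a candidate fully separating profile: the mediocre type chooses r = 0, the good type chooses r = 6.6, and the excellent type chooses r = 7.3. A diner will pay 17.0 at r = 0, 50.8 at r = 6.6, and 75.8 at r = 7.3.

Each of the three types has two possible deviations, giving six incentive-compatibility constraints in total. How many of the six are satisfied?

Excellent (own payoff 75.8 − 5.6×7.3 = 34.92): to r=0 gives 17.0 → no gain ✓; to r=6.6 gives 50.8 − 5.6×6.6 = 13.84 → no gain ✓.
Mediocre (own payoff 17.0): to r=6.6 gives 50.8 − 11.4×6.6 = -24.44 → no gain ✓; to r=7.3 gives 75.8 − 11.4×7.3 = -7.42 → no gain ✓.
Good (own payoff 50.8 − 8.3×6.6 = -3.98): to r=0 gives 17.0 → profitable ✗; to r=7.3 gives 75.8 − 8.3×7.3 = 15.21 → profitable ✗.
4 of the 6 constraints hold; not an equilibrium.

4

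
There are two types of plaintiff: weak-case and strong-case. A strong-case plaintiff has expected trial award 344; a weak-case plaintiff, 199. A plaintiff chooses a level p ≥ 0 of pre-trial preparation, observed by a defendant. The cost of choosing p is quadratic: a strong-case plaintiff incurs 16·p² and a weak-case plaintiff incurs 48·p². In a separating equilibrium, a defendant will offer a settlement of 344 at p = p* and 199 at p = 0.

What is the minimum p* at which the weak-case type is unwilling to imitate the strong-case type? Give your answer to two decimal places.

The weak-case type at p = 0 receives 199; imitating at p* yields 344 − 48·p*².
Indifference: 199 = 344 − 48·p*², so p*² = (344 − 199) / 48 ≈ 3.0208.
p* = √3.0208 ≈ 1.74.

1.74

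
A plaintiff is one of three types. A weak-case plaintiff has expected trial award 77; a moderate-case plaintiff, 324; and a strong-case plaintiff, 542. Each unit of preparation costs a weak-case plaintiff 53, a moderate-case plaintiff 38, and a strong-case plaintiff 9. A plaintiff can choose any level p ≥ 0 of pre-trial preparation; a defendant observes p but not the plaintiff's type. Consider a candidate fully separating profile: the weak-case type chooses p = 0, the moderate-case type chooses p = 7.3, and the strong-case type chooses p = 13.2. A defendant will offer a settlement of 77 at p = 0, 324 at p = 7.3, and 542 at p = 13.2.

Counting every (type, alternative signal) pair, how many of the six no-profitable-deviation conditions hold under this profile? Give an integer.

Moderate-case (own payoff 324 − 38×7.3 = 46.6): to p=0 gives 77 → profitable ✗; to p=13.2 gives 542 − 38×13.2 = 40.4 → no gain ✓.
Weak-case (own payoff 77): to p=7.3 gives 324 − 53×7.3 = -62.9 → no gain ✓; to p=13.2 gives 542 − 53×13.2 = -157.6 → no gain ✓.
Strong-case (own payoff 542 − 9×13.2 = 423.2): to p=0 gives 77 → no gain ✓; to p=7.3 gives 324 − 9×7.3 = 258.3 → no gain ✓.
5 of the 6 constraints hold; not an equilibrium.

5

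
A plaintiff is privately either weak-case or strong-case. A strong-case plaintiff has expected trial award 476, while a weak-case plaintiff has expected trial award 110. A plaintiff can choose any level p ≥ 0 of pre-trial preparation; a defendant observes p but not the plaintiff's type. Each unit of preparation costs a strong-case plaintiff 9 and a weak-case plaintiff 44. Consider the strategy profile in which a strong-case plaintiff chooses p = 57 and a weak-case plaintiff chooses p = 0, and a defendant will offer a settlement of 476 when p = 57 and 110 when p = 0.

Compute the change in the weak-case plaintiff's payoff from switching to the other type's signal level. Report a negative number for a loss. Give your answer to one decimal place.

Playing p = 0 the weak-case plaintiff receives 110.
Deviating to p = 57 brings payment 476 at cost 44 × 57 = 2508, netting -2032.
Gain from deviating: -2032 − 110 = -2142.0.
The gain is negative, so the weak-case type's incentive-compatibility constraint is satisfied.

-2142.0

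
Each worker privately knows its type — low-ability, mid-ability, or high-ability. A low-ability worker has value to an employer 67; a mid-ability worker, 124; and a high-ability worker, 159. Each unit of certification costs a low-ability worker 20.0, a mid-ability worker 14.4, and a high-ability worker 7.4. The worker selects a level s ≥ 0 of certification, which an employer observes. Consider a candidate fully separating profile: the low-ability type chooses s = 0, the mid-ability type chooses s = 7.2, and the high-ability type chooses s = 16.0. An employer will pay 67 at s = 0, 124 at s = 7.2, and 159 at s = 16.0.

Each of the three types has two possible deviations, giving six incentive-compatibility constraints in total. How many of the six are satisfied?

3

Low-ability (own payoff 67): to s=7.2 gives 124 − 20.0×7.2 = -20 → no gain ✓; to s=16.0 gives 159 − 20.0×16.0 = -161 → no gain ✓.
Mid-ability (own payoff 124 − 14.4×7.2 = 20.32): to s=0 gives 67 → profitable ✗; to s=16.0 gives 159 − 14.4×16.0 = -71.4 → no gain ✓.
High-ability (own payoff 159 − 7.4×16.0 = 40.6): to s=0 gives 67 → profitable ✗; to s=7.2 gives 124 − 7.4×7.2 = 70.72 → profitable ✗.
3 of the 6 constraints hold; not an equilibrium.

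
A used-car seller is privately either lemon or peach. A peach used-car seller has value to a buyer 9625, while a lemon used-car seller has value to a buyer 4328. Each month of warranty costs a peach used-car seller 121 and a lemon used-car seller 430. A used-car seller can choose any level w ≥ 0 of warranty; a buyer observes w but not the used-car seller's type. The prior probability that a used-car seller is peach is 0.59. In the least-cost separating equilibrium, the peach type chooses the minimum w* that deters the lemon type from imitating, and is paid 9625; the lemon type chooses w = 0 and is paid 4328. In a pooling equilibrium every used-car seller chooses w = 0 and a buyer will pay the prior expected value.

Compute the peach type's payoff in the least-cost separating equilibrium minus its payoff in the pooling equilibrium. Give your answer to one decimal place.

Least-cost separating signal: w* solves 4328 = 9625 − 430·w*, so w* = (9625 − 4328)/430 ≈ 12.3186.
Peach type's separating payoff: 9625 − 121 × w* = 9625 − 121 × (9625 − 4328)/430 = 9625 − 640937/430 ≈ 8134.449.
Pooling payoff: 0.59 × 9625 + 0.41 × 4328 = 7453.23.
Difference: 8134.449 − 7453.23 = 681.219, i.e. 681.2 to one decimal place.
The peach type prefers to separate.

681.2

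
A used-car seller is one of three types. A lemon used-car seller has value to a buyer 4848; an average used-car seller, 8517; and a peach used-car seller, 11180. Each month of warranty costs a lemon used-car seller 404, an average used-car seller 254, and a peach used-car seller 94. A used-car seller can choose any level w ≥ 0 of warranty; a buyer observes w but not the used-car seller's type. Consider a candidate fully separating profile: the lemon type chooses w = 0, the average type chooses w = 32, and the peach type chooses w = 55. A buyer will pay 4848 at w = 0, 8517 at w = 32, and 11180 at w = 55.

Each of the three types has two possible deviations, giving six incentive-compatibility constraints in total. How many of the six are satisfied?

Average (own payoff 8517 − 254×32 = 389): to w=0 gives 4848 → profitable ✗; to w=55 gives 11180 − 254×55 = -2790 → no gain ✓.
Lemon (own payoff 4848): to w=32 gives 8517 − 404×32 = -4411 → no gain ✓; to w=55 gives 11180 − 404×55 = -11040 → no gain ✓.
Peach (own payoff 11180 − 94×55 = 6010): to w=0 gives 4848 → no gain ✓; to w=32 gives 8517 − 94×32 = 5509 → no gain ✓.
5 of the 6 constraints hold; not an equilibrium.

5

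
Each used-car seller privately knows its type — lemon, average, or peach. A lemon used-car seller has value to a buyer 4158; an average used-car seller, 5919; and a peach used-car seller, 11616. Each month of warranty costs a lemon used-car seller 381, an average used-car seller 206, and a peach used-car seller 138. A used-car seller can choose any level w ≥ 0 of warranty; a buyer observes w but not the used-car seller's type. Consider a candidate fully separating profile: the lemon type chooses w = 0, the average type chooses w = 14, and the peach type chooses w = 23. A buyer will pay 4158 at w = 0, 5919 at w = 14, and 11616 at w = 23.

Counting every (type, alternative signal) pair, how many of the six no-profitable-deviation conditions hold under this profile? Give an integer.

Average (own payoff 5919 − 206×14 = 3035): to w=0 gives 4158 → profitable ✗; to w=23 gives 11616 − 206×23 = 6878 → profitable ✗.
Peach (own payoff 11616 − 138×23 = 8442): to w=0 gives 4158 → no gain ✓; to w=14 gives 5919 − 138×14 = 3987 → no gain ✓.
Lemon (own payoff 4158): to w=14 gives 5919 − 381×14 = 585 → no gain ✓; to w=23 gives 11616 − 381×23 = 2853 → no gain ✓.
4 of the 6 constraints hold; not an equilibrium.

4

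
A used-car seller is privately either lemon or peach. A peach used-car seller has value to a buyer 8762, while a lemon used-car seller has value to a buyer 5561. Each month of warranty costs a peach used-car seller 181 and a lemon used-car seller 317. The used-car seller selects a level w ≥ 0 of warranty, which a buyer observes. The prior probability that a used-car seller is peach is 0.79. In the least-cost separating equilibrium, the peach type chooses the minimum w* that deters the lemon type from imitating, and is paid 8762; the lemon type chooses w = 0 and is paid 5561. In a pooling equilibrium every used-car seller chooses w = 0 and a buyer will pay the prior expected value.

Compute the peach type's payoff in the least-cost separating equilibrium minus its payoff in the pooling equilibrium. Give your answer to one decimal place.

Least-cost separating signal: w* solves 5561 = 8762 − 317·w*, so w* = (8762 − 5561)/317 ≈ 10.0978.
Peach type's separating payoff: 8762 − 181 × w* = 8762 − 181 × (8762 − 5561)/317 = 8762 − 579381/317 ≈ 6934.300.
Pooling payoff: 0.79 × 8762 + 0.21 × 5561 = 8089.79.
Difference: 6934.300 − 8089.79 = -1155.49, i.e. -1155.5 to one decimal place.
The peach type would prefer the pooling outcome.

-1155.5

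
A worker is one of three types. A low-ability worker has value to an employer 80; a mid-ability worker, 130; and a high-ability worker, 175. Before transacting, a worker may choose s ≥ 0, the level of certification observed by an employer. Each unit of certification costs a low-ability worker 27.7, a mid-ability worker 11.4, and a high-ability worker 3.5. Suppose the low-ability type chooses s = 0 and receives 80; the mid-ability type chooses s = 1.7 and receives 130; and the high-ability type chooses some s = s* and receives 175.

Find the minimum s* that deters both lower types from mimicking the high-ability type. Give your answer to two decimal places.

Low-ability type (on-path payoff 80) won't mimic when 80 ≥ 175 − 27.7·s*, i.e. s* ≥ 3.43.
Mid-ability type (on-path payoff 130 − 11.4×1.7 = 110.62) won't mimic when 110.62 ≥ 175 − 11.4·s*, i.e. s* ≥ 5.65.
Both must hold, so s* = max(3.43, 5.65) = 5.65. The mid-ability type's constraint binds.

5.65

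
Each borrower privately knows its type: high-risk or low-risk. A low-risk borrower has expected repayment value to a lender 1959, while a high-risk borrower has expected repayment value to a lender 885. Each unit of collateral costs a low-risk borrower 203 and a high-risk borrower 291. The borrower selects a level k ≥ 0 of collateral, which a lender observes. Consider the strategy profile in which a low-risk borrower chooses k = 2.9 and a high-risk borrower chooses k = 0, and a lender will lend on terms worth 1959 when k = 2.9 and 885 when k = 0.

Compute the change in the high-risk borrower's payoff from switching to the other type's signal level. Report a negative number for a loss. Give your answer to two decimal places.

Playing k = 0 the high-risk borrower receives 885.
Deviating to k = 2.9 brings payment 1959 at cost 291 × 2.9 = 843.9, netting 1115.1.
Gain from deviating: 1115.1 − 885 = 230.10.
The gain is positive, so the high-risk type's incentive-compatibility constraint is violated — this profile is not a separating equilibrium.

230.10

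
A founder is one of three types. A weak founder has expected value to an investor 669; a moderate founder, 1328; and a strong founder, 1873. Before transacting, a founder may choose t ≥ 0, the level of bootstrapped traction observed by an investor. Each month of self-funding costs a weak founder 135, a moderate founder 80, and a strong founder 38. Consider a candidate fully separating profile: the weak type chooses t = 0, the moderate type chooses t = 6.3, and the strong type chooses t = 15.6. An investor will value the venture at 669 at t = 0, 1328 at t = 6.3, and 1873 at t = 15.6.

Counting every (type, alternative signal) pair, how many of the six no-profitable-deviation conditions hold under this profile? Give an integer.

Moderate (own payoff 1328 − 80×6.3 = 824): to t=0 gives 669 → no gain ✓; to t=15.6 gives 1873 − 80×15.6 = 625 → no gain ✓.
Weak (own payoff 669): to t=6.3 gives 1328 − 135×6.3 = 477.5 → no gain ✓; to t=15.6 gives 1873 − 135×15.6 = -233 → no gain ✓.
Strong (own payoff 1873 − 38×15.6 = 1280.2): to t=0 gives 669 → no gain ✓; to t=6.3 gives 1328 − 38×6.3 = 1088.6 → no gain ✓.
6 of the 6 constraints hold; this profile is a separating equilibrium.

6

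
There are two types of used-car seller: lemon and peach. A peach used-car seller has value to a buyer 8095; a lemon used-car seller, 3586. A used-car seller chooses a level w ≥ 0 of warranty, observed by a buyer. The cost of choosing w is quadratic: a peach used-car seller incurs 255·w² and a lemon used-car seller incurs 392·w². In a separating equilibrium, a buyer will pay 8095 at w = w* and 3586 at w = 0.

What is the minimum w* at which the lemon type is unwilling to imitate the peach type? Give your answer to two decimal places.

The lemon type at w = 0 receives 3586; imitating at w* yields 8095 − 392·w*².
Indifference: 3586 = 8095 − 392·w*², so w*² = (8095 − 3586) / 392 ≈ 11.5026.
w* = √11.5026 ≈ 3.39.

3.39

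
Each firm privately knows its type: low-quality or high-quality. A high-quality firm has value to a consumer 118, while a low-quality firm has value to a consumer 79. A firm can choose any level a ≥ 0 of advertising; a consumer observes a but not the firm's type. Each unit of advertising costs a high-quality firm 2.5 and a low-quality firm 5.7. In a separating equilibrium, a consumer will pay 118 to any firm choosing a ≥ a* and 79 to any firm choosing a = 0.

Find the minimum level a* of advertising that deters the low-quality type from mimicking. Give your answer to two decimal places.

A low-quality firm choosing a = 0 receives 79.
Imitating at a* instead would pay 118 at cost 5.7·a*, netting 118 − 5.7·a*.
Indifference: 79 = 118 − 5.7·a*, so a* = (118 − 79) / 5.7 ≈ 6.84.
At a* the low-quality type's incentive constraint just binds; the high-quality type strictly prefers a* since its per-unit cost is lower.

6.84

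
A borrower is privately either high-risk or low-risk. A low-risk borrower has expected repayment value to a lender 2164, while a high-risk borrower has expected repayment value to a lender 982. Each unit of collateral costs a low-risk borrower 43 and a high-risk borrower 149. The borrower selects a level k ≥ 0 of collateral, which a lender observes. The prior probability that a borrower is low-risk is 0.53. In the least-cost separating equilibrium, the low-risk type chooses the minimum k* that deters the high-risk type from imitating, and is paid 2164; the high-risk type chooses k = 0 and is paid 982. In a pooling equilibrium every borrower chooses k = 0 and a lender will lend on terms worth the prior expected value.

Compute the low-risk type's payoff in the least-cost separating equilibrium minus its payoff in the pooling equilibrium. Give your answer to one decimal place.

Least-cost separating signal: k* solves 982 = 2164 − 149·k*, so k* = (2164 − 982)/149 ≈ 7.9329.
Low-risk type's separating payoff: 2164 − 43 × k* = 2164 − 43 × (2164 − 982)/149 = 2164 − 50826/149 ≈ 1822.886.
Pooling payoff: 0.53 × 2164 + 0.47 × 982 = 1608.46.
Difference: 1822.886 − 1608.46 = 214.426, i.e. 214.4 to one decimal place.
The low-risk type prefers to separate.

214.4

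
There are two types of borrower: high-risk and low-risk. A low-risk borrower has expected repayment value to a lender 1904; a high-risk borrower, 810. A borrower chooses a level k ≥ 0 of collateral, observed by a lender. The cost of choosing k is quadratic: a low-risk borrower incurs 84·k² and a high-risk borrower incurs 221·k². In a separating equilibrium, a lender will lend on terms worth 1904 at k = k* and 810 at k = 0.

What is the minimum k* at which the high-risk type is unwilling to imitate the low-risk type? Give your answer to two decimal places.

The high-risk type at k = 0 receives 810; imitating at k* yields 1904 − 221·k*².
Indifference: 810 = 1904 − 221·k*², so k*² = (1904 − 810) / 221 ≈ 4.9502.
k* = √4.9502 ≈ 2.22.

2.22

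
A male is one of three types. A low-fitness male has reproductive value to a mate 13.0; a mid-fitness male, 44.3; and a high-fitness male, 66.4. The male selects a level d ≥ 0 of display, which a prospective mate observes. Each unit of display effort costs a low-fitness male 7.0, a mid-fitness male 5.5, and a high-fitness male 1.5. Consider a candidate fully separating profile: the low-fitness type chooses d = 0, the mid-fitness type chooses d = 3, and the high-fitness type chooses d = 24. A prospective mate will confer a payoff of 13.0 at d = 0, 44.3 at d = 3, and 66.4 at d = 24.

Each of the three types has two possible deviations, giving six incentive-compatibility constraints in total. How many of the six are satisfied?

4

High-fitness (own payoff 66.4 − 1.5×24 = 30.4): to d=0 gives 13.0 → no gain ✓; to d=3 gives 44.3 − 1.5×3 = 39.8 → profitable ✗.
Low-fitness (own payoff 13.0): to d=3 gives 44.3 − 7.0×3 = 23.3 → profitable ✗; to d=24 gives 66.4 − 7.0×24 = -101.6 → no gain ✓.
Mid-fitness (own payoff 44.3 − 5.5×3 = 27.8): to d=0 gives 13.0 → no gain ✓; to d=24 gives 66.4 − 5.5×24 = -65.6 → no gain ✓.
4 of the 6 constraints hold; not an equilibrium.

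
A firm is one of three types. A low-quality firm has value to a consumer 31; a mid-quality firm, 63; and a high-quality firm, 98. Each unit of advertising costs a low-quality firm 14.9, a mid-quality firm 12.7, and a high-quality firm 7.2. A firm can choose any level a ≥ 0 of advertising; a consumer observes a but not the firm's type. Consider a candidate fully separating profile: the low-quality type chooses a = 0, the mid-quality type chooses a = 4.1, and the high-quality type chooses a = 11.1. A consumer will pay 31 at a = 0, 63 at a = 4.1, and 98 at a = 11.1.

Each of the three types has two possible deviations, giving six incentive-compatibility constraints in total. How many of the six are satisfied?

3

High-quality (own payoff 98 − 7.2×11.1 = 18.08): to a=0 gives 31 → profitable ✗; to a=4.1 gives 63 − 7.2×4.1 = 33.48 → profitable ✗.
Mid-quality (own payoff 63 − 12.7×4.1 = 10.93): to a=0 gives 31 → profitable ✗; to a=11.1 gives 98 − 12.7×11.1 = -42.97 → no gain ✓.
Low-quality (own payoff 31): to a=4.1 gives 63 − 14.9×4.1 = 1.91 → no gain ✓; to a=11.1 gives 98 − 14.9×11.1 = -67.39 → no gain ✓.
3 of the 6 constraints hold; not an equilibrium.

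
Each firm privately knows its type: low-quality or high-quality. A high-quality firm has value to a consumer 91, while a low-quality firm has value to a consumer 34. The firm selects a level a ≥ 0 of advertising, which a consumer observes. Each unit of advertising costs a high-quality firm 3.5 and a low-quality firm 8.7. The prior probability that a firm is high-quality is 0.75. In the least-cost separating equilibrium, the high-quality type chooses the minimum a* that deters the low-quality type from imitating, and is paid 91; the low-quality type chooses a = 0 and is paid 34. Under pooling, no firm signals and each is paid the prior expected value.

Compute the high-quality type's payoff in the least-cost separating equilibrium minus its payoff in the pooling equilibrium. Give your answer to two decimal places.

-8.68

Least-cost separating signal: a* solves 34 = 91 − 8.7·a*, so a* = (91 − 34)/8.7 ≈ 6.5517.
High-quality type's separating payoff: 91 − 3.5 × a* = 91 − 3.5 × (91 − 34)/8.7 = 91 − 199.5/8.7 ≈ 68.0690.
Pooling payoff: 0.75 × 91 + 0.25 × 34 = 76.75.
Difference: 68.0690 − 76.75 = -8.681, i.e. -8.68 to two decimal places.
The high-quality type would prefer the pooling outcome.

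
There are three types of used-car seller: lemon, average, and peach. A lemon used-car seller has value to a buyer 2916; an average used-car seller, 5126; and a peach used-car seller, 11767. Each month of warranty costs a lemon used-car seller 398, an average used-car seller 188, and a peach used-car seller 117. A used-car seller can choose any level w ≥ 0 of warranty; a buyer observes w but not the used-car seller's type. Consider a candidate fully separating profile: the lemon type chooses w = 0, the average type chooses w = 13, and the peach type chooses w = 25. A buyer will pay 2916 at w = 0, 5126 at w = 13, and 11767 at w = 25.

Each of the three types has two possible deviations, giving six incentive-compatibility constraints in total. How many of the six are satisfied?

Peach (own payoff 11767 − 117×25 = 8842): to w=0 gives 2916 → no gain ✓; to w=13 gives 5126 − 117×13 = 3605 → no gain ✓.
Lemon (own payoff 2916): to w=13 gives 5126 − 398×13 = -48 → no gain ✓; to w=25 gives 11767 − 398×25 = 1817 → no gain ✓.
Average (own payoff 5126 − 188×13 = 2682): to w=0 gives 2916 → profitable ✗; to w=25 gives 11767 − 188×25 = 7067 → profitable ✗.
4 of the 6 constraints hold; not an equilibrium.

4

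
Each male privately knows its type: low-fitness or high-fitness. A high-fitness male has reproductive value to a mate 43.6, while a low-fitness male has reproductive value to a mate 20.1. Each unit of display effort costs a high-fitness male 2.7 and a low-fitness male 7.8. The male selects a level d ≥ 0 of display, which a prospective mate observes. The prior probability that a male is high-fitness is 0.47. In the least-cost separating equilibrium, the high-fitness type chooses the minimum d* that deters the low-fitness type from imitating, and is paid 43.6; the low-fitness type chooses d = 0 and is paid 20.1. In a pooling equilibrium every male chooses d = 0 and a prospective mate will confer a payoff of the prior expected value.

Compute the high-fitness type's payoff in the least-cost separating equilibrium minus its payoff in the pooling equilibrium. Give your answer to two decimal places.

4.32

Least-cost separating signal: d* solves 20.1 = 43.6 − 7.8·d*, so d* = (43.6 − 20.1)/7.8 ≈ 3.0128.
High-fitness type's separating payoff: 43.6 − 2.7 × d* = 43.6 − 2.7 × (43.6 − 20.1)/7.8 = 43.6 − 63.45/7.8 ≈ 35.4654.
Pooling payoff: 0.47 × 43.6 + 0.53 × 20.1 = 31.145.
Difference: 35.4654 − 31.145 = 4.3204, i.e. 4.32 to two decimal places.
The high-fitness type prefers to separate.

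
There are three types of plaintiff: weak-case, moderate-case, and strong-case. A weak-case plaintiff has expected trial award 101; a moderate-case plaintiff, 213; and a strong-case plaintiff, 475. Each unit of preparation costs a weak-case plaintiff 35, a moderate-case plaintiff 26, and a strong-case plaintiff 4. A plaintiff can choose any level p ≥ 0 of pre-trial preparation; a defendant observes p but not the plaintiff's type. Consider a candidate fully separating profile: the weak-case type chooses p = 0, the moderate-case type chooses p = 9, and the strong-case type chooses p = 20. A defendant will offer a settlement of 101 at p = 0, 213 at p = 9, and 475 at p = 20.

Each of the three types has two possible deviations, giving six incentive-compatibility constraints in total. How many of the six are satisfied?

5

Moderate-case (own payoff 213 − 26×9 = -21): to p=0 gives 101 → profitable ✗; to p=20 gives 475 − 26×20 = -45 → no gain ✓.
Strong-case (own payoff 475 − 4×20 = 395): to p=0 gives 101 → no gain ✓; to p=9 gives 213 − 4×9 = 177 → no gain ✓.
Weak-case (own payoff 101): to p=9 gives 213 − 35×9 = -102 → no gain ✓; to p=20 gives 475 − 35×20 = -225 → no gain ✓.
5 of the 6 constraints hold; not an equilibrium.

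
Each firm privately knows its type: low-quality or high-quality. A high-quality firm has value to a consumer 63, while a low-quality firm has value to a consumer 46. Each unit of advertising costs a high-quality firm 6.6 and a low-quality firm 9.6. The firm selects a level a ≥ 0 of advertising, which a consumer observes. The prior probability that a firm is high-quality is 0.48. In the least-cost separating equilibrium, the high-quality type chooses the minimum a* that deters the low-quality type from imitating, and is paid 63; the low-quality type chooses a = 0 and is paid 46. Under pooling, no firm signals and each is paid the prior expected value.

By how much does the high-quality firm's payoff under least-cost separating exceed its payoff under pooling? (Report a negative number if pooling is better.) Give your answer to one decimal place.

-2.8

Least-cost separating signal: a* solves 46 = 63 − 9.6·a*, so a* = (63 − 46)/9.6 ≈ 1.7708.
High-quality type's separating payoff: 63 − 6.6 × a* = 63 − 6.6 × (63 − 46)/9.6 = 63 − 112.2/9.6 ≈ 51.313.
Pooling payoff: 0.48 × 63 + 0.52 × 46 = 54.16.
Difference: 51.313 − 54.16 = -2.847, i.e. -2.8 to one decimal place.
The high-quality type would prefer the pooling outcome.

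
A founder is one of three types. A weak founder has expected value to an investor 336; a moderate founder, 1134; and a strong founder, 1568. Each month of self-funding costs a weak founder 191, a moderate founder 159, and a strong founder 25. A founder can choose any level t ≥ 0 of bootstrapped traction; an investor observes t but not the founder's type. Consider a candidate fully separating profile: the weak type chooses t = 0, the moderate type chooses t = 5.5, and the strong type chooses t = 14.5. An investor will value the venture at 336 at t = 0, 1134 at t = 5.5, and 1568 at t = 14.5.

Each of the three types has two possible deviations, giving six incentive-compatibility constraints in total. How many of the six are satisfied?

Weak (own payoff 336): to t=5.5 gives 1134 − 191×5.5 = 83.5 → no gain ✓; to t=14.5 gives 1568 − 191×14.5 = -1201.5 → no gain ✓.
Moderate (own payoff 1134 − 159×5.5 = 259.5): to t=0 gives 336 → profitable ✗; to t=14.5 gives 1568 − 159×14.5 = -737.5 → no gain ✓.
Strong (own payoff 1568 − 25×14.5 = 1205.5): to t=0 gives 336 → no gain ✓; to t=5.5 gives 1134 − 25×5.5 = 996.5 → no gain ✓.
5 of the 6 constraints hold; not an equilibrium.

5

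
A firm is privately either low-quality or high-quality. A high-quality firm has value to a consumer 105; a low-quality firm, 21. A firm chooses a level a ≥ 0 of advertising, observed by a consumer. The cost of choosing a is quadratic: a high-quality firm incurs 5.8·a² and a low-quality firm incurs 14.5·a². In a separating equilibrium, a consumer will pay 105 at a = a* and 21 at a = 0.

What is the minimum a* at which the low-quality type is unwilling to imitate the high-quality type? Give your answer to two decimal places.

The low-quality type at a = 0 receives 21; imitating at a* yields 105 − 14.5·a*².
Indifference: 21 = 105 − 14.5·a*², so a*² = (105 − 21) / 14.5 ≈ 5.7931.
a* = √5.7931 ≈ 2.41.

2.41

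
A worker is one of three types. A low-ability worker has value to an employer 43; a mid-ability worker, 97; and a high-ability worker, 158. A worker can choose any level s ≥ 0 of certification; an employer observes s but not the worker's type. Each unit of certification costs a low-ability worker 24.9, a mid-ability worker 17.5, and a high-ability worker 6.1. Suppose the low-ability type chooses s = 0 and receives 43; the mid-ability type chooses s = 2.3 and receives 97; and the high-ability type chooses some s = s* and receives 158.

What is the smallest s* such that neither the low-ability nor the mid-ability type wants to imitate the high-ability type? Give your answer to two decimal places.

5.79

Mid-ability type (on-path payoff 97 − 17.5×2.3 = 56.75) won't mimic when 56.75 ≥ 158 − 17.5·s*, i.e. s* ≥ 5.79.
Low-ability type (on-path payoff 43) won't mimic when 43 ≥ 158 − 24.9·s*, i.e. s* ≥ 4.62.
Both must hold, so s* = max(4.62, 5.79) = 5.79. The mid-ability type's constraint binds.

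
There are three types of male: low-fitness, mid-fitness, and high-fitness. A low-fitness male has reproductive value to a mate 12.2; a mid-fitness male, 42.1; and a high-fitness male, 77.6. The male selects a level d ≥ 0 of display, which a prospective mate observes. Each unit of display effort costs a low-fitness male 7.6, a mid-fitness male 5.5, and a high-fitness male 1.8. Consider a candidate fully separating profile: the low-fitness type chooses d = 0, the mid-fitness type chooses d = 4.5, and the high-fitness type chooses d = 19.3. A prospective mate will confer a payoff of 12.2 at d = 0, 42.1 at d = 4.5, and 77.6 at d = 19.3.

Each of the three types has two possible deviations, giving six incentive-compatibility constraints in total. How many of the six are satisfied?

Mid-fitness (own payoff 42.1 − 5.5×4.5 = 17.35): to d=0 gives 12.2 → no gain ✓; to d=19.3 gives 77.6 − 5.5×19.3 = -28.55 → no gain ✓.
Low-fitness (own payoff 12.2): to d=4.5 gives 42.1 − 7.6×4.5 = 7.9 → no gain ✓; to d=19.3 gives 77.6 − 7.6×19.3 = -69.08 → no gain ✓.
High-fitness (own payoff 77.6 − 1.8×19.3 = 42.86): to d=0 gives 12.2 → no gain ✓; to d=4.5 gives 42.1 − 1.8×4.5 = 34 → no gain ✓.
6 of the 6 constraints hold; this profile is a separating equilibrium.

6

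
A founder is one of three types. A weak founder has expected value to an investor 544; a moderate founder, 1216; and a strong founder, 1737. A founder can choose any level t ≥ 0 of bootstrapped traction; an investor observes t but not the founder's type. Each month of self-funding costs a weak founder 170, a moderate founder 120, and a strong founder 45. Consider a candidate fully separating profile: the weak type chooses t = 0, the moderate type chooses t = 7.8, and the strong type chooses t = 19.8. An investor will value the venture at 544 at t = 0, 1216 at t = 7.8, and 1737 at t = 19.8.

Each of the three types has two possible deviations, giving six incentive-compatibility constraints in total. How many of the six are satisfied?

4

Strong (own payoff 1737 − 45×19.8 = 846): to t=0 gives 544 → no gain ✓; to t=7.8 gives 1216 − 45×7.8 = 865 → profitable ✗.
Weak (own payoff 544): to t=7.8 gives 1216 − 170×7.8 = -110 → no gain ✓; to t=19.8 gives 1737 − 170×19.8 = -1629 → no gain ✓.
Moderate (own payoff 1216 − 120×7.8 = 280): to t=0 gives 544 → profitable ✗; to t=19.8 gives 1737 − 120×19.8 = -639 → no gain ✓.
4 of the 6 constraints hold; not an equilibrium.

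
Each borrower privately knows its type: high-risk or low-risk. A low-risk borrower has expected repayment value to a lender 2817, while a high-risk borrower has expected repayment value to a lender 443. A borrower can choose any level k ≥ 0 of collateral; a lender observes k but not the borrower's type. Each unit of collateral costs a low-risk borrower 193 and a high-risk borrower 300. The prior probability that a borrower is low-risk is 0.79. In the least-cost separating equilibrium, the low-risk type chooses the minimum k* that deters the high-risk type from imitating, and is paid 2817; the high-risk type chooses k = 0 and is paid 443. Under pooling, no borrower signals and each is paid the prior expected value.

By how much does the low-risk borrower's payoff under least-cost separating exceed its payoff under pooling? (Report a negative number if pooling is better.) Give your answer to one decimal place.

-1028.7

Least-cost separating signal: k* solves 443 = 2817 − 300·k*, so k* = (2817 − 443)/300 ≈ 7.9133.
Low-risk type's separating payoff: 2817 − 193 × k* = 2817 − 193 × (2817 − 443)/300 = 2817 − 458182/300 ≈ 1289.727.
Pooling payoff: 0.79 × 2817 + 0.21 × 443 = 2318.46.
Difference: 1289.727 − 2318.46 = -1028.733, i.e. -1028.7 to one decimal place.
The low-risk type would prefer the pooling outcome.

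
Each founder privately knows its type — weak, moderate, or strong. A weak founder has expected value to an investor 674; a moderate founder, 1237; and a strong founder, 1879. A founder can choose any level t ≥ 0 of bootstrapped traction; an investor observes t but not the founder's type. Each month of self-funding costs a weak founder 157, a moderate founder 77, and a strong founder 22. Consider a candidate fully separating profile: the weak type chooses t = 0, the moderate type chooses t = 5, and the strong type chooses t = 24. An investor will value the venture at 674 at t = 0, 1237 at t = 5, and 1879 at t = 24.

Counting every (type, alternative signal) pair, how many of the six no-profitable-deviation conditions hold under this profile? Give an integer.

6

Strong (own payoff 1879 − 22×24 = 1351): to t=0 gives 674 → no gain ✓; to t=5 gives 1237 − 22×5 = 1127 → no gain ✓.
Moderate (own payoff 1237 − 77×5 = 852): to t=0 gives 674 → no gain ✓; to t=24 gives 1879 − 77×24 = 31 → no gain ✓.
Weak (own payoff 674): to t=5 gives 1237 − 157×5 = 452 → no gain ✓; to t=24 gives 1879 − 157×24 = -1889 → no gain ✓.
6 of the 6 constraints hold; this profile is a separating equilibrium.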